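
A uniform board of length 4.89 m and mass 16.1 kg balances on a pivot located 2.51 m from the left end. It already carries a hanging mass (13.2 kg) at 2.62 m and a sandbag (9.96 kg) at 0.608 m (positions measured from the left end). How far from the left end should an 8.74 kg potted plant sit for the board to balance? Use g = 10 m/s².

x ≈ 4.63 m from the left end

Choose the pivot (at 2.51 m from the left end) as the axis so the support reaction has zero arm there.
Beam weight: 16.1 × 10 = 161 N down at 2.445 m → arm 0.065 m, τ = 161 × 0.065 = 10.46 N·m counterclockwise.
Hanging mass: 13.2 × 10 = 132 N down at 2.62 m → arm 0.11 m, τ = 132 × 0.11 = 14.52 N·m clockwise.
Sandbag: 9.96 × 10 = 99.6 N down at 0.608 m → arm 1.902 m, τ = 99.6 × 1.902 = 189.4 N·m counterclockwise.
Net moment of existing loads = 185.3 N·m counterclockwise.
The potted plant weighs 8.74 × 10 = 87.4 N and must supply an equal clockwise moment, so its lever arm about the pivot is 185.3 / 87.4 = 2.12 m.
That puts it at 2.51 + 2.12 = 4.63 m from the left end.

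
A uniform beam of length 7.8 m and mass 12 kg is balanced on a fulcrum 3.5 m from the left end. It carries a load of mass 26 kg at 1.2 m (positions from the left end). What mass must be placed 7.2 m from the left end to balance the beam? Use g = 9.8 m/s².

Take moments about the fulcrum (at 3.5 m from the left end).
Beam weight: 12 × 9.8 = 117.6 N down at 3.9 m → arm 0.4 m, τ = 117.6 × 0.4 = 47.04 N·m clockwise.
Load: 26 × 9.8 = 254.8 N down at 1.2 m → arm 2.3 m, τ = 254.8 × 2.3 = 586 N·m counterclockwise.
Net moment of known loads = 539 N·m counterclockwise.
An unknown mass m at 7.2 m has arm 3.7 m; its moment is m·g·3.7 clockwise.
For rotational equilibrium, m × 9.8 × 3.7 = 539, so m = 539 / (9.8 × 3.7) = 14.9 kg.

m ≈ 14.9 kg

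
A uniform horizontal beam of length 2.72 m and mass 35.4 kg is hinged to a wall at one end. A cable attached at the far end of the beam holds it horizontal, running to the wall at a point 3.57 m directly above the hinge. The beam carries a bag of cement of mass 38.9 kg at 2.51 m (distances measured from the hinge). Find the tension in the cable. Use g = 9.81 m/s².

T ≈ 661 N

About the hinge:
Beam weight: 35.4 × 9.81 = 347.3 N down at 1.36 m → arm 1.36 m, τ = 347.3 × 1.36 = 472.3 N·m clockwise.
Bag of cement: 38.9 × 9.81 = 381.6 N down at 2.51 m → arm 2.51 m, τ = 381.6 × 2.51 = 957.8 N·m clockwise.
Total clockwise load moment = 1430 N·m.
The cable tension T acts at 2.72 m; only its component perpendicular to the beam, T sinθ, produces torque. sinθ = h/√(h²+d²) = 3.57/√(3.57²+2.72²) = 0.7954.
For rotational equilibrium, T × 2.72 × 0.7954 = 1430, so T = 1430 / 2.163 = 661 N.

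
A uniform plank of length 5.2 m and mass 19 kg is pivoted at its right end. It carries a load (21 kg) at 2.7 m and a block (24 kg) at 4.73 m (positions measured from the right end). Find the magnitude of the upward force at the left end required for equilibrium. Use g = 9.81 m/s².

Choose the right end as the axis so the unknown pivot reaction has zero arm there.
Beam weight: 19 × 9.81 = 186.4 N down at 2.6 m → arm 2.6 m, τ = 186.4 × 2.6 = 484.6 N·m counterclockwise.
Load: 21 × 9.81 = 206 N down at 2.7 m → arm 2.7 m, τ = 206 × 2.7 = 556.2 N·m counterclockwise.
Block: 24 × 9.81 = 235.4 N down at 4.73 m → arm 4.73 m, τ = 235.4 × 4.73 = 1113 N·m counterclockwise.
Net moment of the loads = 2154 N·m counterclockwise.
The upward force F acts at the left end, arm 5.2 m, giving F × 5.2 clockwise.
For rotational equilibrium, F × 5.2 = 2154, so F = 2154 / 5.2 = 414 N.

F ≈ 414 N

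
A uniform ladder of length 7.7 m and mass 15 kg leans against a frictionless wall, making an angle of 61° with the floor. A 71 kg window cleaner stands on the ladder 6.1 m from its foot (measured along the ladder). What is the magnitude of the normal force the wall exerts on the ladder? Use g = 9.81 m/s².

Choose the foot of the ladder as the axis so the floor normal and friction both act there and drop out.
Ladder weight 15×9.81 = 147.2 N acts at 3.85 m along the ladder; its horizontal arm is 3.85·cos61° = 1.867 m → τ = 274.8 N·m clockwise.
Window cleaner: 71×9.81 = 696.5 N at 6.1 m → arm 2.957 m → τ = 2060 N·m clockwise.
Wall normal N acts horizontally at the top; its moment arm is the height L sinθ = 7.7·sin61° = 6.735 m, counterclockwise.
Στ = 0 ⇒ N × 6.735 = 2335 ⇒ N = 347 N.

N_wall ≈ 347 N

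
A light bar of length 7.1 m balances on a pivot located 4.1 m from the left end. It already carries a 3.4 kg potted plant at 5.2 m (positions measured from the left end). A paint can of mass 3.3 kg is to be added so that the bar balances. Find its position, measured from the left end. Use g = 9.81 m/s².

x ≈ 2.97 m from the left end

Take moments about the pivot (at 4.1 m from the left end).
Potted plant: 3.4 × 9.81 = 33.35 N down at 5.2 m → arm 1.1 m, τ = 33.35 × 1.1 = 36.69 N·m clockwise.
Net moment of existing loads = 36.69 N·m clockwise.
The paint can weighs 3.3 × 9.81 = 32.37 N and must supply an equal counterclockwise moment, so its lever arm about the pivot is 36.69 / 32.37 = 1.13 m.
That puts it at 4.1 − 1.13 = 2.97 m from the left end.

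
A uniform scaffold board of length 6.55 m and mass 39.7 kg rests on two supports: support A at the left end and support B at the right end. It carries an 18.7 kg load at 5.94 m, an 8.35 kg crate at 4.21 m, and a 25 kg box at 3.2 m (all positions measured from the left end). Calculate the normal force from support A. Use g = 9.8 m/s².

R_A ≈ 366 N

Taking torques about support B:
Beam weight: 39.7 × 9.8 = 389.1 N down at 3.275 m → arm 3.275 m, τ = 389.1 × 3.275 = 1274 N·m counterclockwise.
Load: 18.7 × 9.8 = 183.3 N down at 5.94 m → arm 0.61 m, τ = 183.3 × 0.61 = 111.8 N·m counterclockwise.
Crate: 8.35 × 9.8 = 81.83 N down at 4.21 m → arm 2.34 m, τ = 81.83 × 2.34 = 191.5 N·m counterclockwise.
Box: 25 × 9.8 = 245 N down at 3.2 m → arm 3.35 m, τ = 245 × 3.35 = 820.8 N·m counterclockwise.
Net load moment about support B = 2398 N·m counterclockwise.
Reaction R at support A is upward at 0 m, arm 6.55 m → moment R × 6.55 clockwise.
Balancing moments: R × 6.55 = 2398, giving R = 366 N.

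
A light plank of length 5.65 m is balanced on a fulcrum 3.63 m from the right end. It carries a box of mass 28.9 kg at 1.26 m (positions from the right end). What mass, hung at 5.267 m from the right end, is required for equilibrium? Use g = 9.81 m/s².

m ≈ 41.8 kg

Choose the fulcrum (at 3.63 m from the right end) as the axis so the support reaction has zero arm there.
Box: 28.9 × 9.81 = 283.5 N down at 1.26 m → arm 2.37 m, τ = 283.5 × 2.37 = 671.9 N·m clockwise.
Net moment of known loads = 671.9 N·m clockwise.
An unknown mass m at 5.267 m has arm 1.637 m; its moment is m·g·1.637 counterclockwise.
For rotational equilibrium, m × 9.81 × 1.637 = 671.9, so m = 671.9 / (9.81 × 1.637) = 41.8 kg.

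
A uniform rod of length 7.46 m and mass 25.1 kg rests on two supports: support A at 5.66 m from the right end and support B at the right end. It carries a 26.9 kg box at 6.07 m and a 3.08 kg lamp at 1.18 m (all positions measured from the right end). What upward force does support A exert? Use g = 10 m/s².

R_A ≈ 460 N

Sum moments about support B (its reaction then has zero moment arm).
Beam weight: 25.1 × 10 = 251 N down at 3.73 m → arm 3.73 m, τ = 251 × 3.73 = 936.2 N·m counterclockwise.
Box: 26.9 × 10 = 269 N down at 6.07 m → arm 6.07 m, τ = 269 × 6.07 = 1633 N·m counterclockwise.
Lamp: 3.08 × 10 = 30.8 N down at 1.18 m → arm 1.18 m, τ = 30.8 × 1.18 = 36.34 N·m counterclockwise.
Net load moment about support B = 2606 N·m counterclockwise.
Reaction R at support A is upward at 5.66 m, arm 5.66 m → moment R × 5.66 clockwise.
For rotational equilibrium, R × 5.66 = 2606, so R = 460 N.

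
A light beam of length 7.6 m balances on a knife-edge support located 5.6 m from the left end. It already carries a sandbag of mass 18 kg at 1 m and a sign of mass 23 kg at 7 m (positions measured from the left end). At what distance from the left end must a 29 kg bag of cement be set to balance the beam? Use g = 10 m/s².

x ≈ 7.34 m from the left end

About the knife-edge support (at 5.6 m from the left end):
Sandbag: 18 × 10 = 180 N down at 1 m → arm 4.6 m, τ = 180 × 4.6 = 828 N·m counterclockwise.
Sign: 23 × 10 = 230 N down at 7 m → arm 1.4 m, τ = 230 × 1.4 = 322 N·m clockwise.
Net moment of existing loads = 506 N·m counterclockwise.
The bag of cement weighs 29 × 10 = 290 N and must supply an equal clockwise moment, so its lever arm about the knife-edge support is 506 / 290 = 1.74 m.
That puts it at 5.6 + 1.74 = 7.34 m from the left end.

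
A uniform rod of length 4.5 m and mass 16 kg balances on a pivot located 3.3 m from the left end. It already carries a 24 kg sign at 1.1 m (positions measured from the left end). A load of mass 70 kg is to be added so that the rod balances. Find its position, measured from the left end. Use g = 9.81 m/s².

x ≈ 4.29 m from the left end

About the pivot (at 3.3 m from the left end):
Beam weight: 16 × 9.81 = 157 N down at 2.25 m → arm 1.05 m, τ = 157 × 1.05 = 164.8 N·m counterclockwise.
Sign: 24 × 9.81 = 235.4 N down at 1.1 m → arm 2.2 m, τ = 235.4 × 2.2 = 517.9 N·m counterclockwise.
Net moment of existing loads = 682.7 N·m counterclockwise.
The load weighs 70 × 9.81 = 686.7 N and must supply an equal clockwise moment, so its lever arm about the pivot is 682.7 / 686.7 = 0.994 m.
That puts it at 3.3 + 0.994 = 4.29 m from the left end.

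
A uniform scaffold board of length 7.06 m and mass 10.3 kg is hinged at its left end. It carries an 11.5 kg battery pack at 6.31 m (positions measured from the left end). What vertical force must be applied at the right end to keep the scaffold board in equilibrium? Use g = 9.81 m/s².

Sum moments about the left end (the unknown pivot reaction has zero arm there).
Beam weight: 10.3 × 9.81 = 101 N down at 3.53 m → arm 3.53 m, τ = 101 × 3.53 = 356.5 N·m clockwise.
Battery pack: 11.5 × 9.81 = 112.8 N down at 6.31 m → arm 6.31 m, τ = 112.8 × 6.31 = 711.8 N·m clockwise.
Net moment of the loads = 1068 N·m clockwise.
The upward force F acts at the right end, arm 7.06 m, giving F × 7.06 counterclockwise.
Setting net torque to zero: F × 7.06 = 1068 → F = 1068 / 7.06 = 151 N.

F ≈ 151 N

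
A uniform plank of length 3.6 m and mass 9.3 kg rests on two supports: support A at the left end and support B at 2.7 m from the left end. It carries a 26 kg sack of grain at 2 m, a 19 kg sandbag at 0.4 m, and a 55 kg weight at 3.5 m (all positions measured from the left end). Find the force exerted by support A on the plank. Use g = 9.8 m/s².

R_A ≈ 95.4 N

Taking torques about support B:
Beam weight: 9.3 × 9.8 = 91.14 N down at 1.8 m → arm 0.9 m, τ = 91.14 × 0.9 = 82.03 N·m counterclockwise.
Sack of grain: 26 × 9.8 = 254.8 N down at 2 m → arm 0.7 m, τ = 254.8 × 0.7 = 178.4 N·m counterclockwise.
Sandbag: 19 × 9.8 = 186.2 N down at 0.4 m → arm 2.3 m, τ = 186.2 × 2.3 = 428.3 N·m counterclockwise.
Weight: 55 × 9.8 = 539 N down at 3.5 m → arm 0.8 m, τ = 539 × 0.8 = 431.2 N·m clockwise.
Net load moment about support B = 257.5 N·m counterclockwise.
Reaction R at support A is upward at 0 m, arm 2.7 m → moment R × 2.7 clockwise.
For rotational equilibrium, R × 2.7 = 257.5, so R = 95.4 N.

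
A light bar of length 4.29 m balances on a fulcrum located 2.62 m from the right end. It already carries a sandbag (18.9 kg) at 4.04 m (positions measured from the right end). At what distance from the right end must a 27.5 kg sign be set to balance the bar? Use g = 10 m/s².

x ≈ 1.64 m from the right end

Choose the fulcrum (at 2.62 m from the right end) as the axis so the support reaction has zero arm there.
Sandbag: 18.9 × 10 = 189 N down at 4.04 m → arm 1.42 m, τ = 189 × 1.42 = 268.4 N·m counterclockwise.
Net moment of existing loads = 268.4 N·m counterclockwise.
The sign weighs 27.5 × 10 = 275 N and must supply an equal clockwise moment, so its lever arm about the fulcrum is 268.4 / 275 = 0.976 m.
That puts it at 2.62 − 0.976 = 1.64 m from the right end.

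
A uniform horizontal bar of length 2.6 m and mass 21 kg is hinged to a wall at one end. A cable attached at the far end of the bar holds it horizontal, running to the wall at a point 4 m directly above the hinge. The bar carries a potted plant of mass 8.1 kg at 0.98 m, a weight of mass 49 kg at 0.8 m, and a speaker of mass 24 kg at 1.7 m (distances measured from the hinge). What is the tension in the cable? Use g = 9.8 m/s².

Taking torques about the hinge:
Beam weight: 21 × 9.8 = 205.8 N down at 1.3 m → arm 1.3 m, τ = 205.8 × 1.3 = 267.5 N·m clockwise.
Potted plant: 8.1 × 9.8 = 79.38 N down at 0.98 m → arm 0.98 m, τ = 79.38 × 0.98 = 77.79 N·m clockwise.
Weight: 49 × 9.8 = 480.2 N down at 0.8 m → arm 0.8 m, τ = 480.2 × 0.8 = 384.2 N·m clockwise.
Speaker: 24 × 9.8 = 235.2 N down at 1.7 m → arm 1.7 m, τ = 235.2 × 1.7 = 399.8 N·m clockwise.
Total clockwise load moment = 1129 N·m.
The cable tension T acts at 2.6 m; only its component perpendicular to the bar, T sinθ, produces torque. sinθ = h/√(h²+d²) = 4/√(4²+2.6²) = 0.8384.
For rotational equilibrium, T × 2.6 × 0.8384 = 1129, so T = 1129 / 2.18 = 518 N.

T ≈ 518 N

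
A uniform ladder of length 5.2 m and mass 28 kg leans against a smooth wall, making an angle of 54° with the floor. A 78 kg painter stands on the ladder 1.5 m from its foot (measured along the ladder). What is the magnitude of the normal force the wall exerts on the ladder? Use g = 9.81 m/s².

Choose the foot of the ladder as the axis so the floor normal and friction both act there and drop out.
Ladder weight 28×9.81 = 274.7 N acts at 2.6 m along the ladder; its horizontal arm is 2.6·cos54° = 1.528 m → τ = 419.7 N·m clockwise.
Painter: 78×9.81 = 765.2 N at 1.5 m → arm 0.8817 m → τ = 674.7 N·m clockwise.
Wall normal N acts horizontally at the top; its moment arm is the height L sinθ = 5.2·sin54° = 4.207 m, counterclockwise.
Στ = 0 ⇒ N × 4.207 = 1094 ⇒ N = 260 N.

N_wall ≈ 260 N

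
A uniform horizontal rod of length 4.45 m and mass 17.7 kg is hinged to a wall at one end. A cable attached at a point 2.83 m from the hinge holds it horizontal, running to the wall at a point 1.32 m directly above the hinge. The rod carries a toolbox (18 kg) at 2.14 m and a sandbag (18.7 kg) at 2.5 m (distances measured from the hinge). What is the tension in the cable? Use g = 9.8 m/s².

T ≈ 1020 N

Taking torques about the hinge:
Beam weight: 17.7 × 9.8 = 173.5 N down at 2.225 m → arm 2.225 m, τ = 173.5 × 2.225 = 386 N·m clockwise.
Toolbox: 18 × 9.8 = 176.4 N down at 2.14 m → arm 2.14 m, τ = 176.4 × 2.14 = 377.5 N·m clockwise.
Sandbag: 18.7 × 9.8 = 183.3 N down at 2.5 m → arm 2.5 m, τ = 183.3 × 2.5 = 458.2 N·m clockwise.
Total clockwise load moment = 1222 N·m.
The cable tension T acts at 2.83 m; only its component perpendicular to the rod, T sinθ, produces torque. sinθ = h/√(h²+d²) = 1.32/√(1.32²+2.83²) = 0.4227.
Balancing moments: T × 2.83 × 0.4227 = 1222, giving T = 1222 / 1.196 = 1020 N.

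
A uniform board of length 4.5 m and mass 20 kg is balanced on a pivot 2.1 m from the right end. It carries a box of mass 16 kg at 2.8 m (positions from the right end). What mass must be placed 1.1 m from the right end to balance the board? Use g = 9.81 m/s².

m ≈ 14.2 kg

Sum moments about the pivot (at 2.1 m from the right end) (the support reaction has zero arm there).
Beam weight: 20 × 9.81 = 196.2 N down at 2.25 m → arm 0.15 m, τ = 196.2 × 0.15 = 29.43 N·m counterclockwise.
Box: 16 × 9.81 = 157 N down at 2.8 m → arm 0.7 m, τ = 157 × 0.7 = 109.9 N·m counterclockwise.
Net moment of known loads = 139.3 N·m counterclockwise.
An unknown mass m at 1.1 m has arm 1 m; its moment is m·g·1 clockwise.
For rotational equilibrium, m × 9.81 × 1 = 139.3, so m = 139.3 / (9.81 × 1) = 14.2 kg.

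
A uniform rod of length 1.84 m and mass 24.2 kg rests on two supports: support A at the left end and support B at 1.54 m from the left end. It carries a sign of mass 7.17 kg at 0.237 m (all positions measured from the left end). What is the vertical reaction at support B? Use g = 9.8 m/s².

R_B ≈ 152 N

Taking torques about support A:
Beam weight: 24.2 × 9.8 = 237.2 N down at 0.92 m → arm 0.92 m, τ = 237.2 × 0.92 = 218.2 N·m clockwise.
Sign: 7.17 × 9.8 = 70.27 N down at 0.237 m → arm 0.237 m, τ = 70.27 × 0.237 = 16.65 N·m clockwise.
Net load moment about support A = 234.8 N·m clockwise.
Reaction R at support B is upward at 1.54 m, arm 1.54 m → moment R × 1.54 counterclockwise.
Στ = 0 ⇒ R × 1.54 = 234.8 ⇒ R = 152 N.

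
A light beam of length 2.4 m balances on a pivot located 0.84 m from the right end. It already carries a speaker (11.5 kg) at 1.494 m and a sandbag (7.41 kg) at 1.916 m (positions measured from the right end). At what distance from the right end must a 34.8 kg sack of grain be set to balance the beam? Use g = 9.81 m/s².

About the pivot (at 0.84 m from the right end):
Speaker: 11.5 × 9.81 = 112.8 N down at 1.494 m → arm 0.654 m, τ = 112.8 × 0.654 = 73.77 N·m counterclockwise.
Sandbag: 7.41 × 9.81 = 72.69 N down at 1.916 m → arm 1.076 m, τ = 72.69 × 1.076 = 78.21 N·m counterclockwise.
Net moment of existing loads = 152 N·m counterclockwise.
The sack of grain weighs 34.8 × 9.81 = 341.4 N and must supply an equal clockwise moment, so its lever arm about the pivot is 152 / 341.4 = 0.445 m.
That puts it at 0.84 − 0.445 = 0.395 m from the right end.

x ≈ 0.395 m from the right end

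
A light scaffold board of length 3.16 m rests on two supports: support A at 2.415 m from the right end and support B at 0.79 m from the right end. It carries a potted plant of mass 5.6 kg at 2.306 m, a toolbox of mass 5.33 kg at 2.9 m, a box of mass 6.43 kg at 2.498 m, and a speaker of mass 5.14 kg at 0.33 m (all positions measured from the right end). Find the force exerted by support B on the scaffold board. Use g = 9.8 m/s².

R_B ≈ 49.5 N

Sum moments about support A (its reaction then has zero moment arm).
Potted plant: 5.6 × 9.8 = 54.88 N down at 2.306 m → arm 0.109 m, τ = 54.88 × 0.109 = 5.982 N·m clockwise.
Toolbox: 5.33 × 9.8 = 52.23 N down at 2.9 m → arm 0.485 m, τ = 52.23 × 0.485 = 25.33 N·m counterclockwise.
Box: 6.43 × 9.8 = 63.01 N down at 2.498 m → arm 0.083 m, τ = 63.01 × 0.083 = 5.23 N·m counterclockwise.
Speaker: 5.14 × 9.8 = 50.37 N down at 0.33 m → arm 2.085 m, τ = 50.37 × 2.085 = 105 N·m clockwise.
Net load moment about support A = 80.42 N·m clockwise.
Reaction R at support B is upward at 0.79 m, arm 1.625 m → moment R × 1.625 counterclockwise.
Balancing moments: R × 1.625 = 80.42, giving R = 49.5 N.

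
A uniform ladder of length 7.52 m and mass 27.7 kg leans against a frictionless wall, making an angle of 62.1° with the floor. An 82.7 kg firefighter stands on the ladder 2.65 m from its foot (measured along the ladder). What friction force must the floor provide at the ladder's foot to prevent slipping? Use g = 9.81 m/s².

f ≈ 223 N

Take moments about the foot of the ladder.
Ladder weight 27.7×9.81 = 271.7 N acts at 3.76 m along the ladder; its horizontal arm is 3.76·cos62.1° = 1.759 m → τ = 477.9 N·m clockwise.
Firefighter: 82.7×9.81 = 811.3 N at 2.65 m → arm 1.24 m → τ = 1006 N·m clockwise.
Wall normal N acts horizontally at the top; its moment arm is the height L sinθ = 7.52·sin62.1° = 6.646 m, counterclockwise.
For rotational equilibrium, N × 6.646 = 1484, so N = 223 N.
ΣFx = 0: friction at the foot balances the wall's push, so f = N_wall = 223 N.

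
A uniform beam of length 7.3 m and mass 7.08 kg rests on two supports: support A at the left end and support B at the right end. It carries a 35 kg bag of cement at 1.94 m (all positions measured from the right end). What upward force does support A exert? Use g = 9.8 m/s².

R_A ≈ 126 N

Choose support B as the axis so its reaction then has zero moment arm.
Beam weight: 7.08 × 9.8 = 69.38 N down at 3.65 m → arm 3.65 m, τ = 69.38 × 3.65 = 253.2 N·m counterclockwise.
Bag of cement: 35 × 9.8 = 343 N down at 1.94 m → arm 1.94 m, τ = 343 × 1.94 = 665.4 N·m counterclockwise.
Net load moment about support B = 918.6 N·m counterclockwise.
Reaction R at support A is upward at 7.3 m, arm 7.3 m → moment R × 7.3 clockwise.
Στ = 0 ⇒ R × 7.3 = 918.6 ⇒ R = 126 N.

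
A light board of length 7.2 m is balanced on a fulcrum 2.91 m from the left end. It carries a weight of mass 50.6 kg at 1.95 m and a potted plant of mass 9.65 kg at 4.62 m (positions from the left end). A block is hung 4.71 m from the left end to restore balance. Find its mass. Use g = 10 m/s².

Sum moments about the fulcrum (at 2.91 m from the left end) (the support reaction has zero arm there).
Weight: 50.6 × 10 = 506 N down at 1.95 m → arm 0.96 m, τ = 506 × 0.96 = 485.8 N·m counterclockwise.
Potted plant: 9.65 × 10 = 96.5 N down at 4.62 m → arm 1.71 m, τ = 96.5 × 1.71 = 165 N·m clockwise.
Net moment of known loads = 320.8 N·m counterclockwise.
An unknown mass m at 4.71 m has arm 1.8 m; its moment is m·g·1.8 clockwise.
Setting net torque to zero: m × 10 × 1.8 = 320.8 → m = 320.8 / (10 × 1.8) = 17.8 kg.

m ≈ 17.8 kg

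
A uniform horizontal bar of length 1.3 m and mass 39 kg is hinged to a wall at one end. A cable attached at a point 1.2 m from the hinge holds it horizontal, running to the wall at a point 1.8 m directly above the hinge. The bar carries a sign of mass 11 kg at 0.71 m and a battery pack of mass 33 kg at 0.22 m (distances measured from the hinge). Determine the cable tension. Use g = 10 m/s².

T ≈ 405 N

Taking torques about the hinge:
Beam weight: 39 × 10 = 390 N down at 0.65 m → arm 0.65 m, τ = 390 × 0.65 = 253.5 N·m clockwise.
Sign: 11 × 10 = 110 N down at 0.71 m → arm 0.71 m, τ = 110 × 0.71 = 78.1 N·m clockwise.
Battery pack: 33 × 10 = 330 N down at 0.22 m → arm 0.22 m, τ = 330 × 0.22 = 72.6 N·m clockwise.
Total clockwise load moment = 404.2 N·m.
The cable tension T acts at 1.2 m; only its component perpendicular to the bar, T sinθ, produces torque. sinθ = h/√(h²+d²) = 1.8/√(1.8²+1.2²) = 0.8321.
For rotational equilibrium, T × 1.2 × 0.8321 = 404.2, so T = 404.2 / 0.9985 = 405 N.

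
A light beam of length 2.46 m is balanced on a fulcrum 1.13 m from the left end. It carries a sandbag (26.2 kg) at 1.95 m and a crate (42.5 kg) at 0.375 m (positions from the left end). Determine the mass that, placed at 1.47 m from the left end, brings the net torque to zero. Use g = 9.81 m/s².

m ≈ 31.2 kg

Choose the fulcrum (at 1.13 m from the left end) as the axis so the support reaction has zero arm there.
Sandbag: 26.2 × 9.81 = 257 N down at 1.95 m → arm 0.82 m, τ = 257 × 0.82 = 210.7 N·m clockwise.
Crate: 42.5 × 9.81 = 416.9 N down at 0.375 m → arm 0.755 m, τ = 416.9 × 0.755 = 314.8 N·m counterclockwise.
Net moment of known loads = 104.1 N·m counterclockwise.
An unknown mass m at 1.47 m has arm 0.34 m; its moment is m·g·0.34 clockwise.
Setting net torque to zero: m × 9.81 × 0.34 = 104.1 → m = 104.1 / (9.81 × 0.34) = 31.2 kg.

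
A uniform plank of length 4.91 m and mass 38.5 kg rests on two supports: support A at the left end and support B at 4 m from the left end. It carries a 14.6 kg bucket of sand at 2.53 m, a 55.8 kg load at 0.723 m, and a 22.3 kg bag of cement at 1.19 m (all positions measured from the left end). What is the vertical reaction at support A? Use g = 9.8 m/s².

About support B:
Beam weight: 38.5 × 9.8 = 377.3 N down at 2.455 m → arm 1.545 m, τ = 377.3 × 1.545 = 582.9 N·m counterclockwise.
Bucket of sand: 14.6 × 9.8 = 143.1 N down at 2.53 m → arm 1.47 m, τ = 143.1 × 1.47 = 210.4 N·m counterclockwise.
Load: 55.8 × 9.8 = 546.8 N down at 0.723 m → arm 3.277 m, τ = 546.8 × 3.277 = 1792 N·m counterclockwise.
Bag of cement: 22.3 × 9.8 = 218.5 N down at 1.19 m → arm 2.81 m, τ = 218.5 × 2.81 = 614 N·m counterclockwise.
Net load moment about support B = 3199 N·m counterclockwise.
Reaction R at support A is upward at 0 m, arm 4 m → moment R × 4 clockwise.
Setting net torque to zero: R × 4 = 3199 → R = 800 N.

R_A ≈ 800 N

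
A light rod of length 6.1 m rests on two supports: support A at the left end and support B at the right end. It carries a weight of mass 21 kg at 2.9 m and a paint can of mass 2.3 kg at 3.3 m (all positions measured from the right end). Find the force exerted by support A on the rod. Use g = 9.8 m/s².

R_A ≈ 110 N

Choose support B as the axis so its reaction then has zero moment arm.
Weight: 21 × 9.8 = 205.8 N down at 2.9 m → arm 2.9 m, τ = 205.8 × 2.9 = 596.8 N·m counterclockwise.
Paint can: 2.3 × 9.8 = 22.54 N down at 3.3 m → arm 3.3 m, τ = 22.54 × 3.3 = 74.38 N·m counterclockwise.
Net load moment about support B = 671.2 N·m counterclockwise.
Reaction R at support A is upward at 6.1 m, arm 6.1 m → moment R × 6.1 clockwise.
Στ = 0 ⇒ R × 6.1 = 671.2 ⇒ R = 110 N.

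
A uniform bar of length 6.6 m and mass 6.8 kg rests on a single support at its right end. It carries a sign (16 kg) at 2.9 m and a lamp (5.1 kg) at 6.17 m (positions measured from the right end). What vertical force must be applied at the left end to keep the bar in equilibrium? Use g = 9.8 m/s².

F ≈ 149 N

About the right end:
Beam weight: 6.8 × 9.8 = 66.64 N down at 3.3 m → arm 3.3 m, τ = 66.64 × 3.3 = 219.9 N·m counterclockwise.
Sign: 16 × 9.8 = 156.8 N down at 2.9 m → arm 2.9 m, τ = 156.8 × 2.9 = 454.7 N·m counterclockwise.
Lamp: 5.1 × 9.8 = 49.98 N down at 6.17 m → arm 6.17 m, τ = 49.98 × 6.17 = 308.4 N·m counterclockwise.
Net moment of the loads = 983 N·m counterclockwise.
The upward force F acts at the left end, arm 6.6 m, giving F × 6.6 clockwise.
Balancing moments: F × 6.6 = 983, giving F = 983 / 6.6 = 149 N.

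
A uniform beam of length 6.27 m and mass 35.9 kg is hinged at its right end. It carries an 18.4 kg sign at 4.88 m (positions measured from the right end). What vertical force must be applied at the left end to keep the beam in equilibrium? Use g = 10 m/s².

About the right end:
Beam weight: 35.9 × 10 = 359 N down at 3.135 m → arm 3.135 m, τ = 359 × 3.135 = 1125 N·m counterclockwise.
Sign: 18.4 × 10 = 184 N down at 4.88 m → arm 4.88 m, τ = 184 × 4.88 = 897.9 N·m counterclockwise.
Net moment of the loads = 2023 N·m counterclockwise.
The upward force F acts at the left end, arm 6.27 m, giving F × 6.27 clockwise.
Balancing moments: F × 6.27 = 2023, giving F = 2023 / 6.27 = 323 N.

F ≈ 323 N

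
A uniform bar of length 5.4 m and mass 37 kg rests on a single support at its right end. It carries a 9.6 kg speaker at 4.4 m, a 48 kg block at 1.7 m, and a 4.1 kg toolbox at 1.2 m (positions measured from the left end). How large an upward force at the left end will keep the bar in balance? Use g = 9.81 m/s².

Sum moments about the right end (the unknown pivot reaction has zero arm there).
Beam weight: 37 × 9.81 = 363 N down at 2.7 m → arm 2.7 m, τ = 363 × 2.7 = 980.1 N·m counterclockwise.
Speaker: 9.6 × 9.81 = 94.18 N down at 4.4 m → arm 1 m, τ = 94.18 × 1 = 94.18 N·m counterclockwise.
Block: 48 × 9.81 = 470.9 N down at 1.7 m → arm 3.7 m, τ = 470.9 × 3.7 = 1742 N·m counterclockwise.
Toolbox: 4.1 × 9.81 = 40.22 N down at 1.2 m → arm 4.2 m, τ = 40.22 × 4.2 = 168.9 N·m counterclockwise.
Net moment of the loads = 2985 N·m counterclockwise.
The upward force F acts at the left end, arm 5.4 m, giving F × 5.4 clockwise.
Στ = 0 ⇒ F × 5.4 = 2985 ⇒ F = 2985 / 5.4 = 553 N.

F ≈ 553 N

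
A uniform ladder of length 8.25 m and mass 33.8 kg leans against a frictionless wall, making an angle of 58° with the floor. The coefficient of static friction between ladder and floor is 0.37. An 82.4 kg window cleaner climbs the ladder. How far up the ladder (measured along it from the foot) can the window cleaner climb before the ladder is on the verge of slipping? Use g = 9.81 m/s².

Choose the foot of the ladder as the axis so the floor normal and friction both act there and drop out.
Ladder weight 33.8×9.81 = 331.6 N acts at 4.125 m along the ladder; its horizontal arm is 4.125·cos58° = 2.186 m → τ = 724.9 N·m clockwise.
Window cleaner weight 82.4×9.81 = 808.3 N at distance d → arm d·cos58° → τ = 808.3·d·0.5299 clockwise.
Wall normal N at the top has arm L sinθ = 6.996 m counterclockwise, so Στ = 0 gives N·6.996 = 724.9 + 428.3·d.
ΣFy = 0 ⇒ N_floor = 1140 N, so the maximum friction is μ_s·N_floor = 0.37×1140 = 421.8 N. ΣFx = 0 ⇒ N_wall = f, so at the slipping point N = 421.8 N.
Substituting: 421.8×6.996 = 724.9 + 428.3·d ⇒ d = (2951 − 724.9) / 428.3 = 5.2 m.

d ≈ 5.2 m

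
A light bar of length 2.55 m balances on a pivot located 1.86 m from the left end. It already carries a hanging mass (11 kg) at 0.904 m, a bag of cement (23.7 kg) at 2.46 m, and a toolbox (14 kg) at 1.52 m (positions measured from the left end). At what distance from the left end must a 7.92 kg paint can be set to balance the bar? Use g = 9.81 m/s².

Sum moments about the pivot (at 1.86 m from the left end) (the support reaction has zero arm there).
Hanging mass: 11 × 9.81 = 107.9 N down at 0.904 m → arm 0.956 m, τ = 107.9 × 0.956 = 103.2 N·m counterclockwise.
Bag of cement: 23.7 × 9.81 = 232.5 N down at 2.46 m → arm 0.6 m, τ = 232.5 × 0.6 = 139.5 N·m clockwise.
Toolbox: 14 × 9.81 = 137.3 N down at 1.52 m → arm 0.34 m, τ = 137.3 × 0.34 = 46.68 N·m counterclockwise.
Net moment of existing loads = 10.38 N·m counterclockwise.
The paint can weighs 7.92 × 9.81 = 77.7 N and must supply an equal clockwise moment, so its lever arm about the pivot is 10.38 / 77.7 = 0.134 m.
That puts it at 1.86 + 0.134 = 1.99 m from the left end.

x ≈ 1.99 m from the left end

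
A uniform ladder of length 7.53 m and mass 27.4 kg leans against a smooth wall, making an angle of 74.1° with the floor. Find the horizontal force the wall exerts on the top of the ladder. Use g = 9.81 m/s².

N_wall ≈ 38.3 N

Taking torques about the foot of the ladder:
Ladder weight 27.4×9.81 = 268.8 N acts at 3.765 m along the ladder; its horizontal arm is 3.765·cos74.1° = 1.031 m → τ = 277.1 N·m clockwise.
Wall normal N acts horizontally at the top; its moment arm is the height L sinθ = 7.53·sin74.1° = 7.242 m, counterclockwise.
Setting net torque to zero: N × 7.242 = 277.1 → N = 38.3 N.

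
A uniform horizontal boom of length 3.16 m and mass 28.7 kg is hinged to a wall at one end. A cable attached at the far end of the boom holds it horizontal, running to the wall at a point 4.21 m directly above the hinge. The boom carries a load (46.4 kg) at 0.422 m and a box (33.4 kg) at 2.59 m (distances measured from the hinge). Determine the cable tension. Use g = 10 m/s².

T ≈ 599 N

Choose the hinge as the axis so the unknown hinge reaction has zero arm there.
Beam weight: 28.7 × 10 = 287 N down at 1.58 m → arm 1.58 m, τ = 287 × 1.58 = 453.5 N·m clockwise.
Load: 46.4 × 10 = 464 N down at 0.422 m → arm 0.422 m, τ = 464 × 0.422 = 195.8 N·m clockwise.
Box: 33.4 × 10 = 334 N down at 2.59 m → arm 2.59 m, τ = 334 × 2.59 = 865.1 N·m clockwise.
Total clockwise load moment = 1514 N·m.
The cable tension T acts at 3.16 m; only its component perpendicular to the boom, T sinθ, produces torque. sinθ = h/√(h²+d²) = 4.21/√(4.21²+3.16²) = 0.7998.
Στ = 0 ⇒ T × 3.16 × 0.7998 = 1514 ⇒ T = 1514 / 2.527 = 599 N.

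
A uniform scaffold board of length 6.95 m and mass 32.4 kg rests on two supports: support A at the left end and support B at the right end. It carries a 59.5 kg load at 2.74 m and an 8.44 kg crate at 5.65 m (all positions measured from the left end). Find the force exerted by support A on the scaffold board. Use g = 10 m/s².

R_A ≈ 538 N

Take moments about support B.
Beam weight: 32.4 × 10 = 324 N down at 3.475 m → arm 3.475 m, τ = 324 × 3.475 = 1126 N·m counterclockwise.
Load: 59.5 × 10 = 595 N down at 2.74 m → arm 4.21 m, τ = 595 × 4.21 = 2505 N·m counterclockwise.
Crate: 8.44 × 10 = 84.4 N down at 5.65 m → arm 1.3 m, τ = 84.4 × 1.3 = 109.7 N·m counterclockwise.
Net load moment about support B = 3741 N·m counterclockwise.
Reaction R at support A is upward at 0 m, arm 6.95 m → moment R × 6.95 clockwise.
Setting net torque to zero: R × 6.95 = 3741 → R = 538 N.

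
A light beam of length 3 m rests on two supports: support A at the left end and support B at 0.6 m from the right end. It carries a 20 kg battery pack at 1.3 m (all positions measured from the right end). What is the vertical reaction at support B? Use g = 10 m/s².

Taking torques about support A:
Battery pack: 20 × 10 = 200 N down at 1.3 m → arm 1.7 m, τ = 200 × 1.7 = 340 N·m clockwise.
Net load moment about support A = 340 N·m clockwise.
Reaction R at support B is upward at 0.6 m, arm 2.4 m → moment R × 2.4 counterclockwise.
Στ = 0 ⇒ R × 2.4 = 340 ⇒ R = 142 N.

R_B ≈ 142 N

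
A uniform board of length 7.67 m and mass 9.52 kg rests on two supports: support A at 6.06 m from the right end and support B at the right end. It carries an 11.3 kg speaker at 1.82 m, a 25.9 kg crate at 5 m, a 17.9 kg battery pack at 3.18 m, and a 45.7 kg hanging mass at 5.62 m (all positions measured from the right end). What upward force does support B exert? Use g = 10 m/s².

R_B ≈ 278 N

Take moments about support A.
Beam weight: 9.52 × 10 = 95.2 N down at 3.835 m → arm 2.225 m, τ = 95.2 × 2.225 = 211.8 N·m clockwise.
Speaker: 11.3 × 10 = 113 N down at 1.82 m → arm 4.24 m, τ = 113 × 4.24 = 479.1 N·m clockwise.
Crate: 25.9 × 10 = 259 N down at 5 m → arm 1.06 m, τ = 259 × 1.06 = 274.5 N·m clockwise.
Battery pack: 17.9 × 10 = 179 N down at 3.18 m → arm 2.88 m, τ = 179 × 2.88 = 515.5 N·m clockwise.
Hanging mass: 45.7 × 10 = 457 N down at 5.62 m → arm 0.44 m, τ = 457 × 0.44 = 201.1 N·m clockwise.
Net load moment about support A = 1682 N·m clockwise.
Reaction R at support B is upward at 0 m, arm 6.06 m → moment R × 6.06 counterclockwise.
Setting net torque to zero: R × 6.06 = 1682 → R = 278 N.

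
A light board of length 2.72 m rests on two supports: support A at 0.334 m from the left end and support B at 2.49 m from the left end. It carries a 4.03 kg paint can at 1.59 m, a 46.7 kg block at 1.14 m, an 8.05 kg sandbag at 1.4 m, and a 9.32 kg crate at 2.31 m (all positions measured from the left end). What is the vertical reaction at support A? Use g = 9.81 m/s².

Sum moments about support B (its reaction then has zero moment arm).
Paint can: 4.03 × 9.81 = 39.53 N down at 1.59 m → arm 0.9 m, τ = 39.53 × 0.9 = 35.58 N·m counterclockwise.
Block: 46.7 × 9.81 = 458.1 N down at 1.14 m → arm 1.35 m, τ = 458.1 × 1.35 = 618.4 N·m counterclockwise.
Sandbag: 8.05 × 9.81 = 78.97 N down at 1.4 m → arm 1.09 m, τ = 78.97 × 1.09 = 86.08 N·m counterclockwise.
Crate: 9.32 × 9.81 = 91.43 N down at 2.31 m → arm 0.18 m, τ = 91.43 × 0.18 = 16.46 N·m counterclockwise.
Net load moment about support B = 756.5 N·m counterclockwise.
Reaction R at support A is upward at 0.334 m, arm 2.156 m → moment R × 2.156 clockwise.
Balancing moments: R × 2.156 = 756.5, giving R = 351 N.

R_A ≈ 351 N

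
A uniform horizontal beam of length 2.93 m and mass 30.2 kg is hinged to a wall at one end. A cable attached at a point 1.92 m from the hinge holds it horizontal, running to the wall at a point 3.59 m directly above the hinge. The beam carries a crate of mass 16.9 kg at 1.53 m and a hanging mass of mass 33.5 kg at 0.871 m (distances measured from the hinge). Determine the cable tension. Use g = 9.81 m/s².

About the hinge:
Beam weight: 30.2 × 9.81 = 296.3 N down at 1.465 m → arm 1.465 m, τ = 296.3 × 1.465 = 434.1 N·m clockwise.
Crate: 16.9 × 9.81 = 165.8 N down at 1.53 m → arm 1.53 m, τ = 165.8 × 1.53 = 253.7 N·m clockwise.
Hanging mass: 33.5 × 9.81 = 328.6 N down at 0.871 m → arm 0.871 m, τ = 328.6 × 0.871 = 286.2 N·m clockwise.
Total clockwise load moment = 974 N·m.
The cable tension T acts at 1.92 m; only its component perpendicular to the beam, T sinθ, produces torque. sinθ = h/√(h²+d²) = 3.59/√(3.59²+1.92²) = 0.8818.
Balancing moments: T × 1.92 × 0.8818 = 974, giving T = 974 / 1.693 = 575 N.

T ≈ 575 N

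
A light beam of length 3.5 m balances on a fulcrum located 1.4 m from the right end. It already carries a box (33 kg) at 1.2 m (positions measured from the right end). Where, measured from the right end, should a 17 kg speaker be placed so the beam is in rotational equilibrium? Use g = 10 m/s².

x ≈ 1.79 m from the right end

Sum moments about the fulcrum (at 1.4 m from the right end) (the support reaction has zero arm there).
Box: 33 × 10 = 330 N down at 1.2 m → arm 0.2 m, τ = 330 × 0.2 = 66 N·m clockwise.
Net moment of existing loads = 66 N·m clockwise.
The speaker weighs 17 × 10 = 170 N and must supply an equal counterclockwise moment, so its lever arm about the fulcrum is 66 / 170 = 0.388 m.
That puts it at 1.4 + 0.388 = 1.79 m from the right end.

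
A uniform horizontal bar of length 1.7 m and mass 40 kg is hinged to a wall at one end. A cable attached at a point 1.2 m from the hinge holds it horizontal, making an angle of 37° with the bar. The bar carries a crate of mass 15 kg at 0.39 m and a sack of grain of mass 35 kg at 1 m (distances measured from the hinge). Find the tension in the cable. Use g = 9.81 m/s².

T ≈ 1020 N

Take moments about the hinge.
Beam weight: 40 × 9.81 = 392.4 N down at 0.85 m → arm 0.85 m, τ = 392.4 × 0.85 = 333.5 N·m clockwise.
Crate: 15 × 9.81 = 147.2 N down at 0.39 m → arm 0.39 m, τ = 147.2 × 0.39 = 57.41 N·m clockwise.
Sack of grain: 35 × 9.81 = 343.4 N down at 1 m → arm 1 m, τ = 343.4 × 1 = 343.4 N·m clockwise.
Total clockwise load moment = 734.3 N·m.
The cable tension T acts at 1.2 m; only its component perpendicular to the bar, T sinθ, produces torque. sin 37° = 0.6018.
Στ = 0 ⇒ T × 1.2 × 0.6018 = 734.3 ⇒ T = 734.3 / 0.7222 = 1020 N.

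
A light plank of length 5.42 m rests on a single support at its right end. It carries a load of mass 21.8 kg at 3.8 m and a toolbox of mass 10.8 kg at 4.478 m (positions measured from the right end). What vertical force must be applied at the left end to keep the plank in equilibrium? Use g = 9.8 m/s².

Choose the right end as the axis so the unknown pivot reaction has zero arm there.
Load: 21.8 × 9.8 = 213.6 N down at 3.8 m → arm 3.8 m, τ = 213.6 × 3.8 = 811.7 N·m counterclockwise.
Toolbox: 10.8 × 9.8 = 105.8 N down at 4.478 m → arm 4.478 m, τ = 105.8 × 4.478 = 473.8 N·m counterclockwise.
Net moment of the loads = 1286 N·m counterclockwise.
The upward force F acts at the left end, arm 5.42 m, giving F × 5.42 clockwise.
Balancing moments: F × 5.42 = 1286, giving F = 1286 / 5.42 = 237 N.

F ≈ 237 N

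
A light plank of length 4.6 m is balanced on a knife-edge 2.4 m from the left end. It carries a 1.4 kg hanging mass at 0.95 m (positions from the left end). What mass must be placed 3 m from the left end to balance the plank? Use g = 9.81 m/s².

Take moments about the knife-edge (at 2.4 m from the left end).
Hanging mass: 1.4 × 9.81 = 13.73 N down at 0.95 m → arm 1.45 m, τ = 13.73 × 1.45 = 19.91 N·m counterclockwise.
Net moment of known loads = 19.91 N·m counterclockwise.
An unknown mass m at 3 m has arm 0.6 m; its moment is m·g·0.6 clockwise.
Balancing moments: m × 9.81 × 0.6 = 19.91, giving m = 19.91 / (9.81 × 0.6) = 3.38 kg.

m ≈ 3.38 kg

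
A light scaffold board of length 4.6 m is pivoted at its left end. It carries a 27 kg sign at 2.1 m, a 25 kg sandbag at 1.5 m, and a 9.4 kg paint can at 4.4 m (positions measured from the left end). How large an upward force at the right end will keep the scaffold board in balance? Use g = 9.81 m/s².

About the left end:
Sign: 27 × 9.81 = 264.9 N down at 2.1 m → arm 2.1 m, τ = 264.9 × 2.1 = 556.3 N·m clockwise.
Sandbag: 25 × 9.81 = 245.2 N down at 1.5 m → arm 1.5 m, τ = 245.2 × 1.5 = 367.8 N·m clockwise.
Paint can: 9.4 × 9.81 = 92.21 N down at 4.4 m → arm 4.4 m, τ = 92.21 × 4.4 = 405.7 N·m clockwise.
Net moment of the loads = 1330 N·m clockwise.
The upward force F acts at the right end, arm 4.6 m, giving F × 4.6 counterclockwise.
Balancing moments: F × 4.6 = 1330, giving F = 1330 / 4.6 = 289 N.

F ≈ 289 N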